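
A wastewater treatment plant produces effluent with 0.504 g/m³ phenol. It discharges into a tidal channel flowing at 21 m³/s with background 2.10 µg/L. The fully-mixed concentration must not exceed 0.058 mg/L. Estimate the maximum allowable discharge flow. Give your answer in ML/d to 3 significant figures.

227 ML/d

2.10 µg/L = 0.0021 mg/L.
Mass balance at complete mixing: C_std·(Q_w + Q_r) = Q_w·C_e + Q_r·C_b.
Rearranging, Q_w = Q_r·(C_std − C_b)/(C_e − C_std) = 21·(0.058 − 0.0021) / (0.504 − 0.058) = 2.632 m³/s.
= 227.4 ML/d.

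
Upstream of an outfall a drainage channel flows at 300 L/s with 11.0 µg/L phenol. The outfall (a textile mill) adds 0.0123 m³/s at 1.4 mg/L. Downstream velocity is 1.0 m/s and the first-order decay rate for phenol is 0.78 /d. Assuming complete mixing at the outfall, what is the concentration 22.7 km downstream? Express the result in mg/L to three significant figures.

0.0535 mg/L

300 L/s = 0.3 m³/s.
11.0 µg/L = 0.011 mg/L.
After complete mixing, C₀ = (0.0123·1.4 + 0.3·0.011) / 0.3123 = 0.06571 mg/L.
Travel time t = 2.27e+04 m / 1.0 m/s = 2.27e+04 s = 0.2627 d.
C = 0.06571·exp(−0.78·0.2627) = 0.06571·0.8147 = 0.05353 mg/L.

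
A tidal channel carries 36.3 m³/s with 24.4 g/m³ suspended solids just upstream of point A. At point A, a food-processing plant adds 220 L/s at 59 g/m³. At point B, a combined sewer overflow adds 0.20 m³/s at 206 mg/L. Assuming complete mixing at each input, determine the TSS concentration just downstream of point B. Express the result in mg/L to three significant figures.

25.6 mg/L

220 L/s = 0.22 m³/s.
After input A: C = (36.3·24.4 + 0.22·59) / 36.52 = 24.61 mg/L.
After input B: C = (36.52·24.61 + 0.2·206) / 36.72 = 25.6 mg/L.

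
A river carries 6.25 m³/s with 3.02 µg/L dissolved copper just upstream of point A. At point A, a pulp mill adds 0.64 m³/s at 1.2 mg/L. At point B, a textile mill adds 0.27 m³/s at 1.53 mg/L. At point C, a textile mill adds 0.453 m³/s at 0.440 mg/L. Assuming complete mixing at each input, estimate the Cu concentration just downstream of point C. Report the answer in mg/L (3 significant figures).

3.02 µg/L = 0.00302 mg/L.
After input A: C = (6.25·0.00302 + 0.64·1.2) / 6.89 = 0.1142 mg/L.
After input B: C = (6.89·0.1142 + 0.27·1.53) / 7.16 = 0.1676 mg/L.
After input C: C = (7.16·0.1676 + 0.453·0.44) / 7.613 = 0.1838 mg/L.

0.184 mg/L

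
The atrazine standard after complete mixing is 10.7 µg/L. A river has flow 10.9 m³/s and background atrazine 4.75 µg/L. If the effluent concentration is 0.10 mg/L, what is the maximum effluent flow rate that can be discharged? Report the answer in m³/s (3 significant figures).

0.726 m³/s

4.75 µg/L = 0.00475 mg/L.
10.7 µg/L = 0.0107 mg/L.
Mass balance at complete mixing: C_std·(Q_w + Q_r) = Q_w·C_e + Q_r·C_b.
Rearranging, Q_w = Q_r·(C_std − C_b)/(C_e − C_std) = 10.9·(0.0107 − 0.00475) / (0.1 − 0.0107) = 0.7263 m³/s.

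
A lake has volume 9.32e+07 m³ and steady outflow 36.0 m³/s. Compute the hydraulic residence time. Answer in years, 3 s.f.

0.0820 yr

Q = 36.0 m³/s × 3.156e+07 s/yr = 1.136e+09 m³/yr.
Hydraulic residence time τ = V/Q = 9.32e+07/1.136e+09 = 0.08204 yr.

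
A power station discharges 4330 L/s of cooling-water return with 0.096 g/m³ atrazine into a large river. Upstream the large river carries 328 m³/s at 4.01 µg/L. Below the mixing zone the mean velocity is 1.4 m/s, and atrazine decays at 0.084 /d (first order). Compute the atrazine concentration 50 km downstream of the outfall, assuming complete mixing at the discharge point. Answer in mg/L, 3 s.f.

0.00503 mg/L

4330 L/s = 4.33 m³/s.
4.01 µg/L = 0.00401 mg/L.
After complete mixing, C₀ = (4.33·0.096 + 328·0.00401) / 332.3 = 0.005209 mg/L.
Travel time t = 5e+04 m / 1.4 m/s = 3.571e+04 s = 0.4134 d.
C = 0.005209·exp(−0.084·0.4134) = 0.005209·0.9659 = 0.005031 mg/L.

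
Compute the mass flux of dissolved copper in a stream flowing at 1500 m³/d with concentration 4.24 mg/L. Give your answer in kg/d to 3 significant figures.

6.36 kg/d

1500 m³/d = 0.01736 m³/s.
Mass flux = Q·C = 0.01736 m³/s × 4.24 g/m³ = 0.07361 g/s.
= 0.07361 g/s × 86.4 = 6.36 kg/d.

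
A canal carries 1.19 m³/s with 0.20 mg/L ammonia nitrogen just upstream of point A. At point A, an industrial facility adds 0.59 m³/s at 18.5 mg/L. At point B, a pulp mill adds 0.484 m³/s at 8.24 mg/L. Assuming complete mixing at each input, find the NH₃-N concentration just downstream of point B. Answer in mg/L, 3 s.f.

6.69 mg/L

After input A: C = (1.19·0.2 + 0.59·18.5) / 1.78 = 6.266 mg/L.
After input B: C = (1.78·6.266 + 0.484·8.24) / 2.264 = 6.688 mg/L.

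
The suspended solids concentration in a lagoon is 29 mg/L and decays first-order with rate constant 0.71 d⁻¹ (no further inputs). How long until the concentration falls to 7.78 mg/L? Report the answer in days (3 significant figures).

1.85 d

t = ln(C₀/C)/k = ln(29/7.78)/0.71 = 1.316/0.71 = 1.853 d.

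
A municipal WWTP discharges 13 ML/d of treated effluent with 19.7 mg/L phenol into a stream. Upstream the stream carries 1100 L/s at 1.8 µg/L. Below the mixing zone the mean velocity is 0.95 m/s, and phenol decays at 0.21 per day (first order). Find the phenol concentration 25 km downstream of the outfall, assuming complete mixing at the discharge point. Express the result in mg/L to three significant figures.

13 ML/d = 0.1505 m³/s.
1100 L/s = 1.1 m³/s.
1.8 µg/L = 0.0018 mg/L.
After complete mixing, C₀ = (0.1505·19.7 + 1.1·0.0018) / 1.25 = 2.372 mg/L.
Travel time t = 2.5e+04 m / 0.95 m/s = 2.632e+04 s = 0.3046 d.
C = 2.372·exp(−0.21·0.3046) = 2.372·0.938 = 2.225 mg/L.

2.23 mg/L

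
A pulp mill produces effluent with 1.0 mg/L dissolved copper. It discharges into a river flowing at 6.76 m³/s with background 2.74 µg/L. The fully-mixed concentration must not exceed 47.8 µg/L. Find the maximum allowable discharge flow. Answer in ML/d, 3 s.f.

2.74 µg/L = 0.00274 mg/L.
47.8 µg/L = 0.0478 mg/L.
Mass balance at complete mixing: C_std·(Q_w + Q_r) = Q_w·C_e + Q_r·C_b.
Rearranging, Q_w = Q_r·(C_std − C_b)/(C_e − C_std) = 6.76·(0.0478 − 0.00274) / (1 − 0.0478) = 0.3199 m³/s.
= 27.64 ML/d.

27.6 ML/d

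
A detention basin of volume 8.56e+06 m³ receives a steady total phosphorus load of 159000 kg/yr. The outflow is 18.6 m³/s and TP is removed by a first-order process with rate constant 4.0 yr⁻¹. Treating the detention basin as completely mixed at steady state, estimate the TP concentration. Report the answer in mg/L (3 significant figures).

0.256 mg/L

Outflow Q = 18.6 m³/s × 3.156e+07 s/yr = 5.87e+08 m³/yr.
Steady-state CSTR mass balance: W = Q·C + k·V·C, so C = W/(Q + kV).
Q + kV = 5.87e+08 + 4.0·8.56e+06 = 6.212e+08 m³/yr.
C = 159000/6.212e+08 = 0.000256 kg/m³ = 0.256 mg/L.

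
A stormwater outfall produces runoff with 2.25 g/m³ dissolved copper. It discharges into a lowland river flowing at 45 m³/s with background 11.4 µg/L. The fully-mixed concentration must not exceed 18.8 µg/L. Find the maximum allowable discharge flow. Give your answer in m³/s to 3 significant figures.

11.4 µg/L = 0.0114 mg/L.
18.8 µg/L = 0.0188 mg/L.
Mass balance at complete mixing: C_std·(Q_w + Q_r) = Q_w·C_e + Q_r·C_b.
Rearranging, Q_w = Q_r·(C_std − C_b)/(C_e − C_std) = 45·(0.0188 − 0.0114) / (2.25 − 0.0188) = 0.1492 m³/s.

0.149 m³/s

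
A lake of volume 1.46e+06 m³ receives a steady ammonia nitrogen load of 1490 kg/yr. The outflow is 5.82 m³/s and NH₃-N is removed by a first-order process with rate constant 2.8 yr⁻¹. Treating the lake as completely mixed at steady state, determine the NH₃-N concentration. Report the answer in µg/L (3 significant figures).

Outflow Q = 5.82 m³/s × 3.156e+07 s/yr = 1.837e+08 m³/yr.
Steady-state CSTR mass balance: W = Q·C + k·V·C, so C = W/(Q + kV).
Q + kV = 1.837e+08 + 2.8·1.46e+06 = 1.878e+08 m³/yr.
C = 1490/1.878e+08 = 7.936e-06 kg/m³ = 0.007936 mg/L = 7.936 µg/L.

7.94 µg/L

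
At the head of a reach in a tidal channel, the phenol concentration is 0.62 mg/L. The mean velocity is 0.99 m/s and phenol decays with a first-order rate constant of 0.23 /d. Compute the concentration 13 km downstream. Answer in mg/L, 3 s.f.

Travel time t = 13 km / 0.99 m/s = 1.3e+04/0.99 = 1.313e+04 s = 0.152 d.
First-order decay: C = 0.62·exp(−0.23·0.152) = 0.62·0.9656 = 0.5987 mg/L.

0.599 mg/L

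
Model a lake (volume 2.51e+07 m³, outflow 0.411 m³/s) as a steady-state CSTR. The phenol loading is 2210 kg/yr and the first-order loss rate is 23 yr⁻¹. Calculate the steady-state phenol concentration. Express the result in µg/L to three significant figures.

Outflow Q = 0.411 m³/s × 3.156e+07 s/yr = 1.297e+07 m³/yr.
Steady-state CSTR mass balance: W = Q·C + k·V·C, so C = W/(Q + kV).
Q + kV = 1.297e+07 + 23·2.51e+07 = 5.903e+08 m³/yr.
C = 2210/5.903e+08 = 3.744e-06 kg/m³ = 0.003744 mg/L = 3.744 µg/L.

3.74 µg/L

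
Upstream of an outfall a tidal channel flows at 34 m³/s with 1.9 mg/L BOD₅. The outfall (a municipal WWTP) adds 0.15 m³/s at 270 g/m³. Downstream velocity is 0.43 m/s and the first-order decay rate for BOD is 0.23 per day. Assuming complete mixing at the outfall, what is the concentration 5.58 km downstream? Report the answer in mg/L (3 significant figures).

After complete mixing, C₀ = (0.15·270 + 34·1.9) / 34.15 = 3.078 mg/L.
Travel time t = 5580 m / 0.43 m/s = 1.298e+04 s = 0.1502 d.
C = 3.078·exp(−0.23·0.1502) = 3.078·0.966 = 2.973 mg/L.

2.97 mg/L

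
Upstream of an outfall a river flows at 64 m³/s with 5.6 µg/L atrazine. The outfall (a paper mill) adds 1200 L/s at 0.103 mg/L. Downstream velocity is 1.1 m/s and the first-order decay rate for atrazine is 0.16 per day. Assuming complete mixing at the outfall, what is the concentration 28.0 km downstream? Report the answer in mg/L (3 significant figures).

0.00705 mg/L

1200 L/s = 1.2 m³/s.
5.6 µg/L = 0.0056 mg/L.
After complete mixing, C₀ = (1.2·0.103 + 64·0.0056) / 65.2 = 0.007393 mg/L.
Travel time t = 2.8e+04 m / 1.1 m/s = 2.545e+04 s = 0.2946 d.
C = 0.007393·exp(−0.16·0.2946) = 0.007393·0.954 = 0.007052 mg/L.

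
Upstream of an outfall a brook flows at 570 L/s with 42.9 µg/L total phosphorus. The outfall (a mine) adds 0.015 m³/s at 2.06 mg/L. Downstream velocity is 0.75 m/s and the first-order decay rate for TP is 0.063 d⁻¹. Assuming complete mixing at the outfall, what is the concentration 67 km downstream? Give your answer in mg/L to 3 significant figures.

570 L/s = 0.57 m³/s.
42.9 µg/L = 0.0429 mg/L.
After complete mixing, C₀ = (0.015·2.06 + 0.57·0.0429) / 0.585 = 0.09462 mg/L.
Travel time t = 6.7e+04 m / 0.75 m/s = 8.933e+04 s = 1.034 d.
C = 0.09462·exp(−0.063·1.034) = 0.09462·0.9369 = 0.08865 mg/L.

0.0887 mg/L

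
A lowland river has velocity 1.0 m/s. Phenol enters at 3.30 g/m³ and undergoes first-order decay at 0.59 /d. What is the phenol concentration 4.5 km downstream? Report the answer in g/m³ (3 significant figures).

Travel time t = 4.5 km / 1.0 m/s = 4500/1.0 = 4500 s = 0.05208 d.
First-order decay: C = 3.30·exp(−0.59·0.05208) = 3.30·0.9697 = 3.2 g/m³.

3.20 g/m³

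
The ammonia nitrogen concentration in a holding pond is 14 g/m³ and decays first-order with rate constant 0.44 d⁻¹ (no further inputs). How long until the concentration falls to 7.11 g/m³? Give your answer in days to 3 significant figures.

1.54 d

t = ln(C₀/C)/k = ln(14/7.11)/0.44 = 0.6776/0.44 = 1.54 d.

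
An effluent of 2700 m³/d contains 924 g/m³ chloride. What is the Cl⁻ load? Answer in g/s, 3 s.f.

2700 m³/d = 0.03125 m³/s.
Mass flux = Q·C = 0.03125 m³/s × 924 g/m³ = 28.88 g/s.

28.9 g/s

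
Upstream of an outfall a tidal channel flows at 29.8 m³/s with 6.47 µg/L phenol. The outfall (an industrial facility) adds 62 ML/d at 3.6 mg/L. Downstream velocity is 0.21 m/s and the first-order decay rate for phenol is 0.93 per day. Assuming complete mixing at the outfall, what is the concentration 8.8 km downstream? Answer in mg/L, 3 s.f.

0.0579 mg/L

62 ML/d = 0.7176 m³/s.
6.47 µg/L = 0.00647 mg/L.
After complete mixing, C₀ = (0.7176·3.6 + 29.8·0.00647) / 30.52 = 0.09097 mg/L.
Travel time t = 8800 m / 0.21 m/s = 4.19e+04 s = 0.485 d.
C = 0.09097·exp(−0.93·0.485) = 0.09097·0.637 = 0.05794 mg/L.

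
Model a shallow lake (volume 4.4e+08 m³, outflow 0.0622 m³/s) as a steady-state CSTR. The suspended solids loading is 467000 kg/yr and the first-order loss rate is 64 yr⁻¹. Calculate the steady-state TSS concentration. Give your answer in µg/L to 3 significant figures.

16.6 µg/L

Outflow Q = 0.0622 m³/s × 3.156e+07 s/yr = 1.963e+06 m³/yr.
Steady-state CSTR mass balance: W = Q·C + k·V·C, so C = W/(Q + kV).
Q + kV = 1.963e+06 + 64·4.4e+08 = 2.816e+10 m³/yr.
C = 467000/2.816e+10 = 1.658e-05 kg/m³ = 0.01658 mg/L = 16.58 µg/L.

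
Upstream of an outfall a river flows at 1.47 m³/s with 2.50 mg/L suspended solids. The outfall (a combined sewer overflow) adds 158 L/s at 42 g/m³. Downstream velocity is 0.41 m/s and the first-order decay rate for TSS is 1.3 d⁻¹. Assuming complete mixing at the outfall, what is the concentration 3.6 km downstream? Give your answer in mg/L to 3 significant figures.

158 L/s = 0.158 m³/s.
After complete mixing, C₀ = (0.158·42 + 1.47·2.5) / 1.628 = 6.334 mg/L.
Travel time t = 3600 m / 0.41 m/s = 8780 s = 0.1016 d.
C = 6.334·exp(−1.3·0.1016) = 6.334·0.8762 = 5.55 mg/L.

5.55 mg/L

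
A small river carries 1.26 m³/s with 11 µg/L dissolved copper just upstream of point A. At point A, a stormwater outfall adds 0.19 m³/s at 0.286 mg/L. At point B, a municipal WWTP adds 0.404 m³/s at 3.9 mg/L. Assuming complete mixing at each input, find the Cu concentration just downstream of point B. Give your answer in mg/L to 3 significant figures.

0.887 mg/L

11 µg/L = 0.011 mg/L.
After input A: C = (1.26·0.011 + 0.19·0.286) / 1.45 = 0.04703 mg/L.
After input B: C = (1.45·0.04703 + 0.404·3.9) / 1.854 = 0.8866 mg/L.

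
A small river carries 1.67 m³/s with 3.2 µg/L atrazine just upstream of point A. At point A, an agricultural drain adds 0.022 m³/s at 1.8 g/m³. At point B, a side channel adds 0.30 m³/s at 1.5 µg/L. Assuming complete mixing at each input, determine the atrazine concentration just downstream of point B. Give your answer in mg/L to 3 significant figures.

0.0228 mg/L

3.2 µg/L = 0.0032 mg/L.
After input A: C = (1.67·0.0032 + 0.022·1.8) / 1.692 = 0.02656 mg/L.
1.5 µg/L = 0.0015 mg/L.
After input B: C = (1.692·0.02656 + 0.3·0.0015) / 1.992 = 0.02279 mg/L.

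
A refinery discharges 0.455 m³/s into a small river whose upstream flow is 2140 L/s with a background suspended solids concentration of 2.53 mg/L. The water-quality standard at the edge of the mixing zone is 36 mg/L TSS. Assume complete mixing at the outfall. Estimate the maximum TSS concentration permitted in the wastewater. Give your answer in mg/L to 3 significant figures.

193 mg/L

2140 L/s = 2.14 m³/s.
Mass balance: 36·2.595 = 0.455·Cₑ + 2.14·2.53.
Cₑ = (93.42 − 5.414) / 0.455 = 193.4 mg/L.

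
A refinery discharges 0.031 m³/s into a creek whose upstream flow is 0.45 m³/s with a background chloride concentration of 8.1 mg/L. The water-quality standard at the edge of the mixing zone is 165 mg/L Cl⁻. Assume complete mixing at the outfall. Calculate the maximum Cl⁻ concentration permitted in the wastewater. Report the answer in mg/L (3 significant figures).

2440 mg/L

Mass balance: 165·0.481 = 0.031·Cₑ + 0.45·8.1.
Cₑ = (79.36 − 3.645) / 0.031 = 2443 mg/L.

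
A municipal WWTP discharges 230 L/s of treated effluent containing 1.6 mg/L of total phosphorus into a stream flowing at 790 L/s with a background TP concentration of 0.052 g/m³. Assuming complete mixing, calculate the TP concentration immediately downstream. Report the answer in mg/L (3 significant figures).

0.401 mg/L

230 L/s = 0.23 m³/s.
790 L/s = 0.79 m³/s.
By mass balance at complete mixing, C = (0.23·1.6 + 0.79·0.052) / (0.23 + 0.79) = 0.4091/1.02 = 0.4011 mg/L.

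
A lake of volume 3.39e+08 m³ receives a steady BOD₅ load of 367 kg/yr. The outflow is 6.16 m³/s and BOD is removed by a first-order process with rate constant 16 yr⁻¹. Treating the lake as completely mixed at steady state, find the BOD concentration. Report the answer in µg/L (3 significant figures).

Outflow Q = 6.16 m³/s × 3.156e+07 s/yr = 1.944e+08 m³/yr.
Steady-state CSTR mass balance: W = Q·C + k·V·C, so C = W/(Q + kV).
Q + kV = 1.944e+08 + 16·3.39e+08 = 5.618e+09 m³/yr.
C = 367/5.618e+09 = 6.532e-08 kg/m³ = 6.532e-05 mg/L = 0.06532 µg/L.

0.0653 µg/L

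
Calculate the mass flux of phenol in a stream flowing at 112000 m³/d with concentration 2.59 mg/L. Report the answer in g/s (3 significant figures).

3.36 g/s

112000 m³/d = 1.296 m³/s.
Mass flux = Q·C = 1.296 m³/s × 2.59 g/m³ = 3.357 g/s.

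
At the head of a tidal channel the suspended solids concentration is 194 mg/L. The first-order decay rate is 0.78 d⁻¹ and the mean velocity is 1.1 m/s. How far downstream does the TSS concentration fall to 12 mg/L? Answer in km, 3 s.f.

From C = C₀·e^(−kt), t = ln(C₀/C)/k = ln(194/12)/0.78 = 2.783/0.78 = 3.568 d.
Distance = v·t = 1.1 m/s × 3.083e+05 s = 3.391e+05 m = 339.1 km.

339 km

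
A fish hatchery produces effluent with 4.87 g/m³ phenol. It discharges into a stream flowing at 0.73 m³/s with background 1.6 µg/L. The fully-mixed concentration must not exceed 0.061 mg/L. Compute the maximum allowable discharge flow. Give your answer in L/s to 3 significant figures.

9.02 L/s

1.6 µg/L = 0.0016 mg/L.
Mass balance at complete mixing: C_std·(Q_w + Q_r) = Q_w·C_e + Q_r·C_b.
Rearranging, Q_w = Q_r·(C_std − C_b)/(C_e − C_std) = 0.73·(0.061 − 0.0016) / (4.87 − 0.061) = 0.009017 m³/s.
= 9.017 L/s.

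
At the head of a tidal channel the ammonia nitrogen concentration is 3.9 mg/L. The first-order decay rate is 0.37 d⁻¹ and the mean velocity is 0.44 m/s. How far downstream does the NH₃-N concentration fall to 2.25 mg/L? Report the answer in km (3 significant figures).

From C = C₀·e^(−kt), t = ln(C₀/C)/k = ln(3.9/2.25)/0.37 = 0.55/0.37 = 1.487 d.
Distance = v·t = 0.44 m/s × 1.284e+05 s = 5.652e+04 m = 56.52 km.

56.5 km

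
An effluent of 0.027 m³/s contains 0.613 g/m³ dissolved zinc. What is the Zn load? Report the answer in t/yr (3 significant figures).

0.522 t/yr

Mass flux = Q·C = 0.027 m³/s × 0.613 g/m³ = 0.01655 g/s.
= 0.01655 g/s × 31.56 = 0.5223 t/yr.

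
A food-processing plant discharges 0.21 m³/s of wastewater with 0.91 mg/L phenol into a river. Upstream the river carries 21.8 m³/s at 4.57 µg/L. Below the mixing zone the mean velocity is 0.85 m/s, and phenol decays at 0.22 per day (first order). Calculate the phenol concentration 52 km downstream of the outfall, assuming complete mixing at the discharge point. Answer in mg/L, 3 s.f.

0.0113 mg/L

4.57 µg/L = 0.00457 mg/L.
After complete mixing, C₀ = (0.21·0.91 + 21.8·0.00457) / 22.01 = 0.01321 mg/L.
Travel time t = 5.2e+04 m / 0.85 m/s = 6.118e+04 s = 0.7081 d.
C = 0.01321·exp(−0.22·0.7081) = 0.01321·0.8558 = 0.0113 mg/L.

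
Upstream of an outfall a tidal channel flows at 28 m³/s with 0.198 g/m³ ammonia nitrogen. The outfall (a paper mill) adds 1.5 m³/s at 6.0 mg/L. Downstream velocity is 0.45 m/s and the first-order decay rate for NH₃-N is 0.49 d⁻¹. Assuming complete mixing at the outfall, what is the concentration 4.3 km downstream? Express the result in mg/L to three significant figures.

After complete mixing, C₀ = (1.5·6 + 28·0.198) / 29.5 = 0.493 mg/L.
Travel time t = 4300 m / 0.45 m/s = 9556 s = 0.1106 d.
C = 0.493·exp(−0.49·0.1106) = 0.493·0.9472 = 0.467 mg/L.

0.467 mg/L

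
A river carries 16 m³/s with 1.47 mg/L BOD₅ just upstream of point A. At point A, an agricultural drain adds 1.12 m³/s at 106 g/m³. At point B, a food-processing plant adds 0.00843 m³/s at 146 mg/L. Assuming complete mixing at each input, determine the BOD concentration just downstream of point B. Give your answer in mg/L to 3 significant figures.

After input A: C = (16·1.47 + 1.12·106) / 17.12 = 8.308 mg/L.
After input B: C = (17.12·8.308 + 0.00843·146) / 17.13 = 8.376 mg/L.

8.38 mg/L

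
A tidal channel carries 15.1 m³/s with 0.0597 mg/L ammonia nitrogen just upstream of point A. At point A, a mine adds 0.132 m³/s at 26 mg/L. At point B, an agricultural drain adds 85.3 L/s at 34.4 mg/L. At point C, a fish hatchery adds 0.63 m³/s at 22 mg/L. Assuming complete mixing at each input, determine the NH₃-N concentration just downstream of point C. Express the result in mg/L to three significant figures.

After input A: C = (15.1·0.0597 + 0.132·26) / 15.23 = 0.2845 mg/L.
85.3 L/s = 0.0853 m³/s.
After input B: C = (15.23·0.2845 + 0.0853·34.4) / 15.32 = 0.4745 mg/L.
After input C: C = (15.32·0.4745 + 0.63·22) / 15.95 = 1.325 mg/L.

1.32 mg/L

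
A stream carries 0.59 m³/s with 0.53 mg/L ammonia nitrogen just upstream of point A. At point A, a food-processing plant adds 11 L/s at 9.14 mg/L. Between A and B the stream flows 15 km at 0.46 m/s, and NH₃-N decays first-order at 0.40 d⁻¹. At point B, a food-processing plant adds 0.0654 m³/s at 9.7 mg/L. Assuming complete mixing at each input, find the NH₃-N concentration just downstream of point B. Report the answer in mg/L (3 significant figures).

11 L/s = 0.011 m³/s.
After input A: C = (0.59·0.53 + 0.011·9.14) / 0.601 = 0.6876 mg/L.
Over the 15 km reach to input B (t = 3.261e+04 s = 0.3774 d), decay gives C = 0.6876·exp(−0.40·0.3774) = 0.5912 mg/L.
After input B: C = (0.601·0.5912 + 0.0654·9.7) / 0.6664 = 1.485 mg/L.

1.49 mg/L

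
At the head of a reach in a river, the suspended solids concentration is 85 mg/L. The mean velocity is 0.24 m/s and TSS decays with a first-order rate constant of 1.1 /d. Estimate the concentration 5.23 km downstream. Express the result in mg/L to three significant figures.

Travel time t = 5.23 km / 0.24 m/s = 5230/0.24 = 2.179e+04 s = 0.2522 d.
First-order decay: C = 85·exp(−1.1·0.2522) = 85·0.7577 = 64.41 mg/L.

64.4 mg/L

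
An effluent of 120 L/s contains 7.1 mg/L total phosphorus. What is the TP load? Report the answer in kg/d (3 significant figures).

120 L/s = 0.12 m³/s.
Mass flux = Q·C = 0.12 m³/s × 7.1 g/m³ = 0.852 g/s.
= 0.852 g/s × 86.4 = 73.61 kg/d.

73.6 kg/d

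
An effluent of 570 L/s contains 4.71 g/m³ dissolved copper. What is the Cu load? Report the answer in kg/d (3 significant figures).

570 L/s = 0.57 m³/s.
Mass flux = Q·C = 0.57 m³/s × 4.71 g/m³ = 2.685 g/s.
= 2.685 g/s × 86.4 = 232 kg/d.

232 kg/d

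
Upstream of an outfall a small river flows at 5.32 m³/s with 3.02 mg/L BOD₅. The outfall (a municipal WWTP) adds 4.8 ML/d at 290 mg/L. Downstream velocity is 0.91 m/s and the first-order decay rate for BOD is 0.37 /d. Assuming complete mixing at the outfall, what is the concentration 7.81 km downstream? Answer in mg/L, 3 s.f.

5.77 mg/L

4.8 ML/d = 0.05556 m³/s.
After complete mixing, C₀ = (0.05556·290 + 5.32·3.02) / 5.376 = 5.986 mg/L.
Travel time t = 7810 m / 0.91 m/s = 8582 s = 0.09933 d.
C = 5.986·exp(−0.37·0.09933) = 5.986·0.9639 = 5.77 mg/L.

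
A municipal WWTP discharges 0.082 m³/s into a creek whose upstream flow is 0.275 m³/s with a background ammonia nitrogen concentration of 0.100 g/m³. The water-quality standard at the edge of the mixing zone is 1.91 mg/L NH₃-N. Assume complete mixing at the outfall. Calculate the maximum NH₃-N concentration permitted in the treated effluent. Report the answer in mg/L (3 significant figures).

7.98 mg/L

Mass balance: 1.91·0.357 = 0.082·Cₑ + 0.275·0.1.
Cₑ = (0.6819 − 0.0275) / 0.082 = 7.98 mg/L.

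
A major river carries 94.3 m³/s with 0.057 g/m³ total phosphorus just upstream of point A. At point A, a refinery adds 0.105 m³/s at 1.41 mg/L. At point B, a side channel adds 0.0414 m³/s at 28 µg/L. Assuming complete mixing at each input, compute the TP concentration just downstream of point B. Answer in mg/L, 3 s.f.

After input A: C = (94.3·0.057 + 0.105·1.41) / 94.41 = 0.0585 mg/L.
28 µg/L = 0.028 mg/L.
After input B: C = (94.41·0.0585 + 0.0414·0.028) / 94.45 = 0.05849 mg/L.

0.0585 mg/L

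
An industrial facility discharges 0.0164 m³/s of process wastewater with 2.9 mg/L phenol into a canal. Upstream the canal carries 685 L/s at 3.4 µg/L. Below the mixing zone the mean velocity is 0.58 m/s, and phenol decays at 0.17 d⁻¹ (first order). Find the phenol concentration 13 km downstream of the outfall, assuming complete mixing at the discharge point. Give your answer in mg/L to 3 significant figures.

0.0681 mg/L

685 L/s = 0.685 m³/s.
3.4 µg/L = 0.0034 mg/L.
After complete mixing, C₀ = (0.0164·2.9 + 0.685·0.0034) / 0.7014 = 0.07113 mg/L.
Travel time t = 1.3e+04 m / 0.58 m/s = 2.241e+04 s = 0.2594 d.
C = 0.07113·exp(−0.17·0.2594) = 0.07113·0.9569 = 0.06806 mg/L.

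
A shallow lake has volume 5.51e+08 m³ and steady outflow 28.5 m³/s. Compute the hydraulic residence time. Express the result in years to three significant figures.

Q = 28.5 m³/s × 3.156e+07 s/yr = 8.994e+08 m³/yr.
Hydraulic residence time τ = V/Q = 5.51e+08/8.994e+08 = 0.6126 yr.

0.613 yr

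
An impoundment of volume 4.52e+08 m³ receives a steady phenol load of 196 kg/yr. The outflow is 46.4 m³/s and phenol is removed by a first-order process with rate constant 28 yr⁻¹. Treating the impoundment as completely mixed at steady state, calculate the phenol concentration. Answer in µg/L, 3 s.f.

Outflow Q = 46.4 m³/s × 3.156e+07 s/yr = 1.464e+09 m³/yr.
Steady-state CSTR mass balance: W = Q·C + k·V·C, so C = W/(Q + kV).
Q + kV = 1.464e+09 + 28·4.52e+08 = 1.412e+10 m³/yr.
C = 196/1.412e+10 = 1.388e-08 kg/m³ = 1.388e-05 mg/L = 0.01388 µg/L.

0.0139 µg/L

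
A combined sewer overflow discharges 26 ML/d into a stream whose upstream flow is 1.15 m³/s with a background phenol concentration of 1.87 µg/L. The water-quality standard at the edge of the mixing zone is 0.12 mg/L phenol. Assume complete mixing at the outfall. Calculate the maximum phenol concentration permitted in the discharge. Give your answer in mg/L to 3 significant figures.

26 ML/d = 0.3009 m³/s.
1.87 µg/L = 0.00187 mg/L.
Mass balance: 0.12·1.451 = 0.3009·Cₑ + 1.15·0.00187.
Cₑ = (0.1741 − 0.002151) / 0.3009 = 0.5714 mg/L.

0.571 mg/L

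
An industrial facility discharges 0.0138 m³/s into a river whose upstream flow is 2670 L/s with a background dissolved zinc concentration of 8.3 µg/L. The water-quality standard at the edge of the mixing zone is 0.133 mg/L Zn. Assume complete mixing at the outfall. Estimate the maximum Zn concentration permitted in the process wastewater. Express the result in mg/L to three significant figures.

24.3 mg/L

2670 L/s = 2.67 m³/s.
8.3 µg/L = 0.0083 mg/L.
Mass balance: 0.133·2.684 = 0.0138·Cₑ + 2.67·0.0083.
Cₑ = (0.3569 − 0.02216) / 0.0138 = 24.26 mg/L.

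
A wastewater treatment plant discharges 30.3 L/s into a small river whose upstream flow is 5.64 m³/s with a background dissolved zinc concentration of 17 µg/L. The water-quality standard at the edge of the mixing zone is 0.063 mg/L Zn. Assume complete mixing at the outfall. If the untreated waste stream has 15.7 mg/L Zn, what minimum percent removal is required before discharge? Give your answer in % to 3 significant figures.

45.1 %

30.3 L/s = 0.0303 m³/s.
17 µg/L = 0.017 mg/L.
Mass balance: 0.063·5.67 = 0.0303·Cₑ + 5.64·0.017.
Cₑ = (0.3572 − 0.09588) / 0.0303 = 8.625 mg/L.
Required removal = 1 − 8.625/15.7 = 45.06 %.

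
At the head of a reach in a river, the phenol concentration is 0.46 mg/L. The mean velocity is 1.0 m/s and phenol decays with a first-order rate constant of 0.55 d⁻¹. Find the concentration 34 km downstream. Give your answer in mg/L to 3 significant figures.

0.370 mg/L

Travel time t = 34 km / 1.0 m/s = 3.4e+04/1.0 = 3.4e+04 s = 0.3935 d.
First-order decay: C = 0.46·exp(−0.55·0.3935) = 0.46·0.8054 = 0.3705 mg/L.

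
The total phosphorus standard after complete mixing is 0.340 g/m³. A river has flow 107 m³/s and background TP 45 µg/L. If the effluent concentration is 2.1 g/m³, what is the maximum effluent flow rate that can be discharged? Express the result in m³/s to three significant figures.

17.9 m³/s

45 µg/L = 0.045 mg/L.
Mass balance at complete mixing: C_std·(Q_w + Q_r) = Q_w·C_e + Q_r·C_b.
Rearranging, Q_w = Q_r·(C_std − C_b)/(C_e − C_std) = 107·(0.34 − 0.045) / (2.1 − 0.34) = 17.93 m³/s.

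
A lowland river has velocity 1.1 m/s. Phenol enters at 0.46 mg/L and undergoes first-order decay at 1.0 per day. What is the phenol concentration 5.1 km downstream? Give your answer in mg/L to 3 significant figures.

Travel time t = 5.1 km / 1.1 m/s = 5100/1.1 = 4636 s = 0.05366 d.
First-order decay: C = 0.46·exp(−1.0·0.05366) = 0.46·0.9478 = 0.436 mg/L.

0.436 mg/L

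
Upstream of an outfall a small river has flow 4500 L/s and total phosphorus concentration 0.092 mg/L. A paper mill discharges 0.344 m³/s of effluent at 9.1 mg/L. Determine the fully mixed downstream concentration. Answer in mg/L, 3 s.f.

0.732 mg/L

4500 L/s = 4.5 m³/s.
By mass balance at complete mixing, C = (0.344·9.1 + 4.5·0.092) / (0.344 + 4.5) = 3.544/4.844 = 0.7317 mg/L.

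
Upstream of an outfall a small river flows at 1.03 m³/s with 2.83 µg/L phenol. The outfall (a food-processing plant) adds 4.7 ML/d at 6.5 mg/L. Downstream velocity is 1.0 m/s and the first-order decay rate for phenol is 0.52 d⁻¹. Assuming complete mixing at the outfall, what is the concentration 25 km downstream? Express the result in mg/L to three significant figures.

4.7 ML/d = 0.0544 m³/s.
2.83 µg/L = 0.00283 mg/L.
After complete mixing, C₀ = (0.0544·6.5 + 1.03·0.00283) / 1.084 = 0.3288 mg/L.
Travel time t = 2.5e+04 m / 1.0 m/s = 2.5e+04 s = 0.2894 d.
C = 0.3288·exp(−0.52·0.2894) = 0.3288·0.8603 = 0.2828 mg/L.

0.283 mg/L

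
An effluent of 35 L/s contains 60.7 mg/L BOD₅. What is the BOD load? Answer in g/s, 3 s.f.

2.12 g/s

35 L/s = 0.035 m³/s.
Mass flux = Q·C = 0.035 m³/s × 60.7 g/m³ = 2.125 g/s.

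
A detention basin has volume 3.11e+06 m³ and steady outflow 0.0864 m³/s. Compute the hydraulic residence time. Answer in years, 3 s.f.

1.14 yr

Q = 0.0864 m³/s × 3.156e+07 s/yr = 2.727e+06 m³/yr.
Hydraulic residence time τ = V/Q = 3.11e+06/2.727e+06 = 1.141 yr.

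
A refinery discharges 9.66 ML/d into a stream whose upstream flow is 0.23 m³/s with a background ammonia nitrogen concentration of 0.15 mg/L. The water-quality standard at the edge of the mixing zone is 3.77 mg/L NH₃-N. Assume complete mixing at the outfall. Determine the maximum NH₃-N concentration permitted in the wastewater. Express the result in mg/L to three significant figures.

11.2 mg/L

9.66 ML/d = 0.1118 m³/s.
Mass balance: 3.77·0.3418 = 0.1118·Cₑ + 0.23·0.15.
Cₑ = (1.289 − 0.0345) / 0.1118 = 11.22 mg/L.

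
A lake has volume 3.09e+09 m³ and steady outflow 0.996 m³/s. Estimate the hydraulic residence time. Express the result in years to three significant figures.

98.3 yr

Q = 0.996 m³/s × 3.156e+07 s/yr = 3.143e+07 m³/yr.
Hydraulic residence time τ = V/Q = 3.09e+09/3.143e+07 = 98.31 yr.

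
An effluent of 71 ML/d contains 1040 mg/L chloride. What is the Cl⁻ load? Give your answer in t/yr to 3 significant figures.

71 ML/d = 0.8218 m³/s.
Mass flux = Q·C = 0.8218 m³/s × 1040 g/m³ = 854.6 g/s.
= 854.6 g/s × 31.56 = 2.697e+04 t/yr.

27000 t/yr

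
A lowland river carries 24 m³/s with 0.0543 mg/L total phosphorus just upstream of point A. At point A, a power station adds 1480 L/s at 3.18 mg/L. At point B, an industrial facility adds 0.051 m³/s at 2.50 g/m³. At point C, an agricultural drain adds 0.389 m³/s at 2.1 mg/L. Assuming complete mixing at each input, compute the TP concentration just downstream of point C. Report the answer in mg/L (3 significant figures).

1480 L/s = 1.48 m³/s.
After input A: C = (24·0.0543 + 1.48·3.18) / 25.48 = 0.2359 mg/L.
After input B: C = (25.48·0.2359 + 0.051·2.5) / 25.53 = 0.2404 mg/L.
After input C: C = (25.53·0.2404 + 0.389·2.1) / 25.92 = 0.2683 mg/L.

0.268 mg/L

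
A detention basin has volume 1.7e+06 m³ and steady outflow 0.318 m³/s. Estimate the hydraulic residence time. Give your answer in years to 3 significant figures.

Q = 0.318 m³/s × 3.156e+07 s/yr = 1.004e+07 m³/yr.
Hydraulic residence time τ = V/Q = 1.7e+06/1.004e+07 = 0.1694 yr.

0.169 yr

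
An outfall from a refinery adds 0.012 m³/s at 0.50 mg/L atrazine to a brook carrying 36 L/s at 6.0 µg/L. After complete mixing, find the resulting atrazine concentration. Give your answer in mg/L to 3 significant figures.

0.130 mg/L

36 L/s = 0.036 m³/s.
6.0 µg/L = 0.006 mg/L.
By mass balance at complete mixing, C = (0.012·0.5 + 0.036·0.006) / (0.012 + 0.036) = 0.006216/0.048 = 0.1295 mg/L.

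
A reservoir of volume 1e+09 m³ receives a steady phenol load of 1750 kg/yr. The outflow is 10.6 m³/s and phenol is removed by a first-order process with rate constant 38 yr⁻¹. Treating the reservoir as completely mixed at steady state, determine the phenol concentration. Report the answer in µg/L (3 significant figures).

0.0457 µg/L

Outflow Q = 10.6 m³/s × 3.156e+07 s/yr = 3.345e+08 m³/yr.
Steady-state CSTR mass balance: W = Q·C + k·V·C, so C = W/(Q + kV).
Q + kV = 3.345e+08 + 38·1e+09 = 3.833e+10 m³/yr.
C = 1750/3.833e+10 = 4.565e-08 kg/m³ = 4.565e-05 mg/L = 0.04565 µg/L.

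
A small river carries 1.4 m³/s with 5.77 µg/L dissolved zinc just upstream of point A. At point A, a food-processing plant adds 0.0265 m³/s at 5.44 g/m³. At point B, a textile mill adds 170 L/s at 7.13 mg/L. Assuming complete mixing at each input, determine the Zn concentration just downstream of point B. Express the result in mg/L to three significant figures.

5.77 µg/L = 0.00577 mg/L.
After input A: C = (1.4·0.00577 + 0.0265·5.44) / 1.426 = 0.1067 mg/L.
170 L/s = 0.17 m³/s.
After input B: C = (1.426·0.1067 + 0.17·7.13) / 1.596 = 0.8546 mg/L.

0.855 mg/L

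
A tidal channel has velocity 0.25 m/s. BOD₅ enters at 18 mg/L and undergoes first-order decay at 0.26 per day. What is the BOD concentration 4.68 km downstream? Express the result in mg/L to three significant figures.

17.0 mg/L

Travel time t = 4.68 km / 0.25 m/s = 4680/0.25 = 1.872e+04 s = 0.2167 d.
First-order decay: C = 18·exp(−0.26·0.2167) = 18·0.9452 = 17.01 mg/L.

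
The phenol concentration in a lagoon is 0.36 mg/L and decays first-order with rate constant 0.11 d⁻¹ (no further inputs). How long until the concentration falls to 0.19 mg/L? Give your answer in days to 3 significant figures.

t = ln(C₀/C)/k = ln(0.36/0.19)/0.11 = 0.6391/0.11 = 5.81 d.

5.81 d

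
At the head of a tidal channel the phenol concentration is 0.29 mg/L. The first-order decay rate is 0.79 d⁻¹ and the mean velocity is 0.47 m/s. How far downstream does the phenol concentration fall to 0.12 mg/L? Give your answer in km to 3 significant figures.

From C = C₀·e^(−kt), t = ln(C₀/C)/k = ln(0.29/0.12)/0.79 = 0.8824/0.79 = 1.117 d.
Distance = v·t = 0.47 m/s × 9.65e+04 s = 4.536e+04 m = 45.36 km.

45.4 km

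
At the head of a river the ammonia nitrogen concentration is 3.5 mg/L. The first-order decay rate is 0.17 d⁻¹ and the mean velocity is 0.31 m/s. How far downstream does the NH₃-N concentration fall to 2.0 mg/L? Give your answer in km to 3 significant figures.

From C = C₀·e^(−kt), t = ln(C₀/C)/k = ln(3.5/2.0)/0.17 = 0.5596/0.17 = 3.292 d.
Distance = v·t = 0.31 m/s × 2.844e+05 s = 8.817e+04 m = 88.17 km.

88.2 km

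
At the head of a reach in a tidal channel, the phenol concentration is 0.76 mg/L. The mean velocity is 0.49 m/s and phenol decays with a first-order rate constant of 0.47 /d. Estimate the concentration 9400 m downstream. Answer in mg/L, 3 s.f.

Travel time t = 9400 m / 0.49 m/s = 9400/0.49 = 1.918e+04 s = 0.222 d.
First-order decay: C = 0.76·exp(−0.47·0.222) = 0.76·0.9009 = 0.6847 mg/L.

0.685 mg/L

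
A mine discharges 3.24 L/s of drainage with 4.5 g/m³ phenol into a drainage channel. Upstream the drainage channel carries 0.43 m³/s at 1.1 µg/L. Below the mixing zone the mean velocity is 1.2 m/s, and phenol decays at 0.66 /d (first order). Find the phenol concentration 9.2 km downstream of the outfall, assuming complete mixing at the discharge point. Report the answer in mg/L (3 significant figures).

3.24 L/s = 0.00324 m³/s.
1.1 µg/L = 0.0011 mg/L.
After complete mixing, C₀ = (0.00324·4.5 + 0.43·0.0011) / 0.4332 = 0.03475 mg/L.
Travel time t = 9200 m / 1.2 m/s = 7667 s = 0.08873 d.
C = 0.03475·exp(−0.66·0.08873) = 0.03475·0.9431 = 0.03277 mg/L.

0.0328 mg/L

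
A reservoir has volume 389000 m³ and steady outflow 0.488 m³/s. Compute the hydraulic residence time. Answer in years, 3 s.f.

0.0253 yr

Q = 0.488 m³/s × 3.156e+07 s/yr = 1.54e+07 m³/yr.
Hydraulic residence time τ = V/Q = 389000/1.54e+07 = 0.02526 yr.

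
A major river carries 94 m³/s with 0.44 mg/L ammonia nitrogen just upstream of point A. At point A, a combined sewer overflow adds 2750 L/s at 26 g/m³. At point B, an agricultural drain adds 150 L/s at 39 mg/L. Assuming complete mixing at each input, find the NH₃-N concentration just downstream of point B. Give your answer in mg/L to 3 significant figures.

1.23 mg/L

2750 L/s = 2.75 m³/s.
After input A: C = (94·0.44 + 2.75·26) / 96.75 = 1.167 mg/L.
150 L/s = 0.15 m³/s.
After input B: C = (96.75·1.167 + 0.15·39) / 96.9 = 1.225 mg/L.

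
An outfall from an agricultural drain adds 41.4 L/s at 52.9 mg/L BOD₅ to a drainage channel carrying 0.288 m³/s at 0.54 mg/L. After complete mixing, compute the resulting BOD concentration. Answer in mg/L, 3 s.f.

41.4 L/s = 0.0414 m³/s.
Flow-weighted mixing gives C = (0.0414·52.9 + 0.288·0.54) / (0.0414 + 0.288) = 2.346/0.3294 = 7.121 mg/L.

7.12 mg/L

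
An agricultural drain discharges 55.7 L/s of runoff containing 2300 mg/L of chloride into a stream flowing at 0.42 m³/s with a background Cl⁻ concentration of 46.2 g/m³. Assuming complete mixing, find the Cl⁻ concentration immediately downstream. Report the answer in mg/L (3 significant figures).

55.7 L/s = 0.0557 m³/s.
Conservation of mass across the mixing zone: C = (0.0557·2300 + 0.42·46.2) / (0.0557 + 0.42) = 147.5/0.4757 = 310.1 mg/L.

310 mg/L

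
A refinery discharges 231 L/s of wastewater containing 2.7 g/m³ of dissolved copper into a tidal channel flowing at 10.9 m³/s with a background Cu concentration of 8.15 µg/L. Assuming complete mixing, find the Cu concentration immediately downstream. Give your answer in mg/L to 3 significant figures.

0.0640 mg/L

231 L/s = 0.231 m³/s.
8.15 µg/L = 0.00815 mg/L.
Conservation of mass across the mixing zone: C = (0.231·2.7 + 10.9·0.00815) / (0.231 + 10.9) = 0.7125/11.13 = 0.06401 mg/L.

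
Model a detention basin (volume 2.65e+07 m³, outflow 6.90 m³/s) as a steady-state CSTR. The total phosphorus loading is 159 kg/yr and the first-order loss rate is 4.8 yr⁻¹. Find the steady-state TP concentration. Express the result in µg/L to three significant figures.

0.461 µg/L

Outflow Q = 6.90 m³/s × 3.156e+07 s/yr = 2.177e+08 m³/yr.
Steady-state CSTR mass balance: W = Q·C + k·V·C, so C = W/(Q + kV).
Q + kV = 2.177e+08 + 4.8·2.65e+07 = 3.449e+08 m³/yr.
C = 159/3.449e+08 = 4.609e-07 kg/m³ = 0.0004609 mg/L = 0.4609 µg/L.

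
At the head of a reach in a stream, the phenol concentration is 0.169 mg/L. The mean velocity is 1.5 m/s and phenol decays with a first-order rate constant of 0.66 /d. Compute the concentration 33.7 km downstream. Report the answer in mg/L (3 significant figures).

Travel time t = 33.7 km / 1.5 m/s = 3.37e+04/1.5 = 2.247e+04 s = 0.26 d.
First-order decay: C = 0.169·exp(−0.66·0.26) = 0.169·0.8423 = 0.1423 mg/L.

0.142 mg/L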